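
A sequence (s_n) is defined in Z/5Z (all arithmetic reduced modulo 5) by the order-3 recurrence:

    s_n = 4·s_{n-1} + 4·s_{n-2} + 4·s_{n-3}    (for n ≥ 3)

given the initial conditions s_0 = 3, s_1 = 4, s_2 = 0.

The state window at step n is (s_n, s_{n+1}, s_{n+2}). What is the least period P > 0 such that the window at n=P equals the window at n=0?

4

n=0: window = (3, 4, 0)
n=1: window = (4, 0, 3)
n=2: window = (0, 3, 3)
n=3: window = (3, 3, 4)
n=4: window = (3, 4, 0)
window at n=4 equals window at n=0 → period = 4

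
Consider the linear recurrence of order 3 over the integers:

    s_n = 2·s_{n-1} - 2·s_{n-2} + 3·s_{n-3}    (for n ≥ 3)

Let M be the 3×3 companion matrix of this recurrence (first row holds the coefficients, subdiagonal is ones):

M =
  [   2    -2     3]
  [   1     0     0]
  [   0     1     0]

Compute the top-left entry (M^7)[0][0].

42

(M^7)[0][0] is the top entry after applying M 7 times to the unit state (1, 0, 0). Equivalently it is h_{9} for the auxiliary sequence (h_n) obeying the same recurrence with h_2 = 1 and h_i = 0 for 0 ≤ i < 2:
h_3 = 2·1 + -2·0 + 3·0 = 2
h_4 = 2·2 + -2·1 + 3·0 = 2
h_5 = 2·2 + -2·2 + 3·1 = 3
h_6 = 2·3 + -2·2 + 3·2 = 8
h_7 = 2·8 + -2·3 + 3·2 = 16
h_8 = 2·16 + -2·8 + 3·3 = 25
h_9 = 2·25 + -2·16 + 3·8 = 42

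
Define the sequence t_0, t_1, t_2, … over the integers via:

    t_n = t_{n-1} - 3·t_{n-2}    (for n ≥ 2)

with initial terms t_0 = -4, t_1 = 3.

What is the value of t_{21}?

t_2 = 1·3 + -3·-4 = 15
t_3 = 1·15 + -3·3 = 6
t_4 = 1·6 + -3·15 = -39
t_5 = 1·-39 + -3·6 = -57
t_6 = 1·-57 + -3·-39 = 60
t_7 = 1·60 + -3·-57 = 231
t_8 = 1·231 + -3·60 = 51
t_9 = 1·51 + -3·231 = -642
t_10 = 1·-642 + -3·51 = -795
t_11 = 1·-795 + -3·-642 = 1131
t_12 = 1·1131 + -3·-795 = 3516
t_13 = 1·3516 + -3·1131 = 123
t_14 = 1·123 + -3·3516 = -10425
t_15 = 1·-10425 + -3·123 = -10794
t_16 = 1·-10794 + -3·-10425 = 20481
t_17 = 1·20481 + -3·-10794 = 52863
t_18 = 1·52863 + -3·20481 = -8580
t_19 = 1·-8580 + -3·52863 = -167169
t_20 = 1·-167169 + -3·-8580 = -141429
t_21 = 1·-141429 + -3·-167169 = 360078

360078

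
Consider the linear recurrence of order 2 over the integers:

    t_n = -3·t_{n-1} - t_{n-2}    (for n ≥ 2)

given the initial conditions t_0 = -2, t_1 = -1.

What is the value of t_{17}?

t_2 = -3·-1 + -1·-2 = 5
t_3 = -3·5 + -1·-1 = -14
t_4 = -3·-14 + -1·5 = 37
t_5 = -3·37 + -1·-14 = -97
t_6 = -3·-97 + -1·37 = 254
t_7 = -3·254 + -1·-97 = -665
t_8 = -3·-665 + -1·254 = 1741
t_9 = -3·1741 + -1·-665 = -4558
t_10 = -3·-4558 + -1·1741 = 11933
t_11 = -3·11933 + -1·-4558 = -31241
t_12 = -3·-31241 + -1·11933 = 81790
t_13 = -3·81790 + -1·-31241 = -214129
t_14 = -3·-214129 + -1·81790 = 560597
t_15 = -3·560597 + -1·-214129 = -1467662
t_16 = -3·-1467662 + -1·560597 = 3842389
t_17 = -3·3842389 + -1·-1467662 = -10059505

-10059505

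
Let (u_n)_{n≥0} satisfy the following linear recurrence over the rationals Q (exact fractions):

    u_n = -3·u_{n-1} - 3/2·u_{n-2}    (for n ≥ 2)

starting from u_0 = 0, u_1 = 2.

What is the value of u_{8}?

u_2 = -3·2 + -3/2·0 = -6
u_3 = -3·-6 + -3/2·2 = 15
u_4 = -3·15 + -3/2·-6 = -36
u_5 = -3·-36 + -3/2·15 = 171/2
u_6 = -3·171/2 + -3/2·-36 = -405/2
u_7 = -3·-405/2 + -3/2·171/2 = 1917/4
u_8 = -3·1917/4 + -3/2·-405/2 = -1134

-1134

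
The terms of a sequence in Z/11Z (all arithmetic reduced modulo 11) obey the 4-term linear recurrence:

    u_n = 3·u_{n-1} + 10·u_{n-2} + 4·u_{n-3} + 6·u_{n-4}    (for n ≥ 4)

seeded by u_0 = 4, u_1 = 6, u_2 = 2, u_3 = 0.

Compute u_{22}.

u_4 = 3·0 + 10·2 + 4·6 + 6·4 = 2
u_5 = 3·2 + 10·0 + 4·2 + 6·6 = 6
u_6 = 3·6 + 10·2 + 4·0 + 6·2 = 6
u_7 = 3·6 + 10·6 + 4·2 + 6·0 = 9
u_8 = 3·9 + 10·6 + 4·6 + 6·2 = 2
u_9 = 3·2 + 10·9 + 4·6 + 6·6 = 2
u_10 = 3·2 + 10·2 + 4·9 + 6·6 = 10
u_11 = 3·10 + 10·2 + 4·2 + 6·9 = 2
u_12 = 3·2 + 10·10 + 4·2 + 6·2 = 5
u_13 = 3·5 + 10·2 + 4·10 + 6·2 = 10
u_14 = 3·10 + 10·5 + 4·2 + 6·10 = 5
u_15 = 3·5 + 10·10 + 4·5 + 6·2 = 4
u_16 = 3·4 + 10·5 + 4·10 + 6·5 = 0
u_17 = 3·0 + 10·4 + 4·5 + 6·10 = 10
u_18 = 3·10 + 10·0 + 4·4 + 6·5 = 10
u_19 = 3·10 + 10·10 + 4·0 + 6·4 = 0
u_20 = 3·0 + 10·10 + 4·10 + 6·0 = 8
u_21 = 3·8 + 10·0 + 4·10 + 6·10 = 3
u_22 = 3·3 + 10·8 + 4·0 + 6·10 = 6

6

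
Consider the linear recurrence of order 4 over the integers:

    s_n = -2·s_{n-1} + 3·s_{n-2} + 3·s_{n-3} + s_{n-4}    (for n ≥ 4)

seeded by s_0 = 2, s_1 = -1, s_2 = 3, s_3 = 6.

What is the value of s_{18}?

-12929852

s_4 = -2·6 + 3·3 + 3·-1 + 1·2 = -4
s_5 = -2·-4 + 3·6 + 3·3 + 1·-1 = 34
s_6 = -2·34 + 3·-4 + 3·6 + 1·3 = -59
s_7 = -2·-59 + 3·34 + 3·-4 + 1·6 = 214
s_8 = -2·214 + 3·-59 + 3·34 + 1·-4 = -507
s_9 = -2·-507 + 3·214 + 3·-59 + 1·34 = 1513
s_10 = -2·1513 + 3·-507 + 3·214 + 1·-59 = -3964
s_11 = -2·-3964 + 3·1513 + 3·-507 + 1·214 = 11160
s_12 = -2·11160 + 3·-3964 + 3·1513 + 1·-507 = -30180
s_13 = -2·-30180 + 3·11160 + 3·-3964 + 1·1513 = 83461
s_14 = -2·83461 + 3·-30180 + 3·11160 + 1·-3964 = -227946
s_15 = -2·-227946 + 3·83461 + 3·-30180 + 1·11160 = 626895
s_16 = -2·626895 + 3·-227946 + 3·83461 + 1·-30180 = -1717425
s_17 = -2·-1717425 + 3·626895 + 3·-227946 + 1·83461 = 4715158
s_18 = -2·4715158 + 3·-1717425 + 3·626895 + 1·-227946 = -12929852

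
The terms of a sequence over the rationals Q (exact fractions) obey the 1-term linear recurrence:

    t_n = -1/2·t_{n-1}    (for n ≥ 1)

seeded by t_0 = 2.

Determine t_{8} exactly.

t_1 = -1/2·2 = -1
t_2 = -1/2·-1 = 1/2
t_3 = -1/2·1/2 = -1/4
t_4 = -1/2·-1/4 = 1/8
t_5 = -1/2·1/8 = -1/16
t_6 = -1/2·-1/16 = 1/32
t_7 = -1/2·1/32 = -1/64
t_8 = -1/2·-1/64 = 1/128

1/128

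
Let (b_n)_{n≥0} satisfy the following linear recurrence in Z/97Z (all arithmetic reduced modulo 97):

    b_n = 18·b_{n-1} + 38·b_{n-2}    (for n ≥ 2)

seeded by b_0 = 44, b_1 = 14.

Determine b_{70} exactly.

16

b_2 = 18·14 + 38·44 = 81
b_3 = 18·81 + 38·14 = 50
b_4 = 18·50 + 38·81 = 1
b_5 = 18·1 + 38·50 = 75
b_6 = 18·75 + 38·1 = 30
b_7 = 18·30 + 38·75 = 92
b_8 = 18·92 + 38·30 = 80
b_9 = 18·80 + 38·92 = 86
b_10 = 18·86 + 38·80 = 29
b_11 = 18·29 + 38·86 = 7
b_12 = 18·7 + 38·29 = 64
b_13 = 18·64 + 38·7 = 60
b_14 = 18·60 + 38·64 = 20
b_15 = 18·20 + 38·60 = 21
b_16 = 18·21 + 38·20 = 71
b_17 = 18·71 + 38·21 = 39
b_18 = 18·39 + 38·71 = 5
b_19 = 18·5 + 38·39 = 20
b_20 = 18·20 + 38·5 = 65
b_21 = 18·65 + 38·20 = 87
b_22 = 18·87 + 38·65 = 59
b_23 = 18·59 + 38·87 = 3
b_24 = 18·3 + 38·59 = 65
b_25 = 18·65 + 38·3 = 23
b_26 = 18·23 + 38·65 = 71
b_27 = 18·71 + 38·23 = 18
b_28 = 18·18 + 38·71 = 15
b_29 = 18·15 + 38·18 = 81
b_30 = 18·81 + 38·15 = 88
b_31 = 18·88 + 38·81 = 6
b_32 = 18·6 + 38·88 = 57
b_33 = 18·57 + 38·6 = 90
b_34 = 18·90 + 38·57 = 3
b_35 = 18·3 + 38·90 = 79
b_36 = 18·79 + 38·3 = 81
b_37 = 18·81 + 38·79 = 95
b_38 = 18·95 + 38·81 = 35
b_39 = 18·35 + 38·95 = 69
b_40 = 18·69 + 38·35 = 50
b_41 = 18·50 + 38·69 = 30
b_42 = 18·30 + 38·50 = 15
b_43 = 18·15 + 38·30 = 52
b_44 = 18·52 + 38·15 = 51
b_45 = 18·51 + 38·52 = 81
b_46 = 18·81 + 38·51 = 1
b_47 = 18·1 + 38·81 = 89
b_48 = 18·89 + 38·1 = 88
b_49 = 18·88 + 38·89 = 19
b_50 = 18·19 + 38·88 = 0
b_51 = 18·0 + 38·19 = 43
b_52 = 18·43 + 38·0 = 95
b_53 = 18·95 + 38·43 = 46
b_54 = 18·46 + 38·95 = 73
b_55 = 18·73 + 38·46 = 55
b_56 = 18·55 + 38·73 = 78
b_57 = 18·78 + 38·55 = 2
b_58 = 18·2 + 38·78 = 90
b_59 = 18·90 + 38·2 = 47
b_60 = 18·47 + 38·90 = 95
b_61 = 18·95 + 38·47 = 4
b_62 = 18·4 + 38·95 = 93
b_63 = 18·93 + 38·4 = 80
b_64 = 18·80 + 38·93 = 27
b_65 = 18·27 + 38·80 = 34
b_66 = 18·34 + 38·27 = 86
b_67 = 18·86 + 38·34 = 27
b_68 = 18·27 + 38·86 = 68
b_69 = 18·68 + 38·27 = 19
b_70 = 18·19 + 38·68 = 16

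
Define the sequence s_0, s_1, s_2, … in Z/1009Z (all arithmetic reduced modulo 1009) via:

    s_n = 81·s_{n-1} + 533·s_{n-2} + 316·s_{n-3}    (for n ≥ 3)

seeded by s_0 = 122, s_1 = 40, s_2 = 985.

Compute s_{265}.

s_3 = 81·985 + 533·40 + 316·122 = 415
s_4 = 81·415 + 533·985 + 316·40 = 166
s_5 = 81·166 + 533·415 + 316·985 = 32
s_6 = 81·32 + 533·166 + 316·415 = 230
s_7 = 81·230 + 533·32 + 316·166 = 359
s_8 = 81·359 + 533·230 + 316·32 = 341
Continuing the recurrence:
  s_9 = 47;  s_10 = 340;  s_11 = 925;  s_12 = 585;  s_13 = 72;  s_14 = 501
  s_15 = 468;  s_16 = 777;  s_17 = 503;  s_18 = 399;  s_19 = 81;  s_20 = 810
  s_21 = 779;  s_22 = 790;  s_23 = 605;  s_24 = 858;  s_25 = 888;  s_26 = 1005
  s_27 = 475;  s_28 = 125;  s_29 = 705;  s_30 = 391;  s_31 = 958;  s_32 = 245
  s_33 = 183;  s_34 = 140;  s_35 = 643;  s_36 = 893;  s_37 = 197;  s_38 = 922
  s_39 = 758;  s_40 = 595;  s_41 = 937;  s_42 = 926;  s_43 = 652;  s_44 = 956
  s_45 = 169;  s_46 = 771;  s_47 = 574;  s_48 = 287;  s_49 = 722;  s_50 = 336
  s_51 = 252;  s_52 = 845;  s_53 = 183;  s_54 = 989;  s_55 = 708;  s_56 = 589
  s_57 = 18;  s_58 = 317;  s_59 = 424;  s_60 = 130;  s_61 = 697;  s_62 = 418
  s_63 = 461;  s_64 = 103;  s_65 = 706;  s_66 = 466;  s_67 = 614;  s_68 = 564
  s_69 = 567;  s_70 = 748;  s_71 = 199;  s_72 = 683;  s_73 = 212;  s_74 = 135
  s_75 = 735;  s_76 = 718;  s_77 = 181;  s_78 = 1008;  s_79 = 400;  s_80 = 271
  s_81 = 747;  s_82 = 398;  s_83 = 426;  s_84 = 390;  s_85 = 996;  s_86 = 391
  s_87 = 668;  s_88 = 99;  s_89 = 272;  s_90 = 340;  s_91 = 991;  s_92 = 347
  s_93 = 837;  s_94 = 864;  s_95 = 177;  s_96 = 753;  s_97 = 542;  s_98 = 719
  s_99 = 862;  s_100 = 759;  s_101 = 460;  s_102 = 836;  s_103 = 817;  s_104 = 266
  s_105 = 757;  s_106 = 154;  s_107 = 556;  s_108 = 63;  s_109 = 1001;  s_110 = 773
  s_111 = 564;  s_112 = 106;  s_113 = 534;  s_114 = 501;  s_115 = 504;  s_116 = 353
  s_117 = 482;  s_118 = 8;  s_119 = 817;  s_120 = 773;  s_121 = 138;  s_122 = 284
  s_123 = 793;  s_124 = 909;  s_125 = 822;  s_126 = 521;  s_127 = 731;  s_128 = 337
  s_129 = 372;  s_130 = 825;  s_131 = 281;  s_132 = 872;  s_133 = 821;  s_134 = 547
  s_135 = 702;  s_136 = 431;  s_137 = 745;  s_138 = 337;  s_139 = 583;  s_140 = 142
  s_141 = 917;  s_142 = 212;  s_143 = 900;  s_144 = 429;  s_145 = 257;  s_146 = 113
  s_147 = 187;  s_148 = 193;  s_149 = 671;  s_150 = 386;  s_151 = 892;  s_152 = 661
  s_153 = 148;  s_154 = 413;  s_155 = 351;  s_156 = 700;  s_157 = 961;  s_158 = 853
  s_159 = 351;  s_160 = 745;  s_161 = 368;  s_162 = 12;  s_163 = 684;  s_164 = 504
  s_165 = 543;  s_166 = 43;  s_167 = 134;  s_168 = 534;  s_169 = 121;  s_170 = 770
  s_171 = 979;  s_172 = 238;  s_173 = 412;  s_174 = 405;  s_175 = 693;  s_176 = 608
  s_177 = 728;  s_178 = 656;  s_179 = 645;  s_180 = 307;  s_181 = 818;  s_182 = 848
  s_183 = 330;  s_184 = 632;  s_185 = 640;  s_186 = 584;  s_187 = 898;  s_188 = 21
  s_189 = 957;  s_190 = 157;  s_191 = 718;  s_192 = 291;  s_193 = 818;  s_194 = 253
  s_195 = 556;  s_196 = 467;  s_197 = 433;  s_198 = 585;  s_199 = 957;  s_200 = 461
  s_201 = 757;  s_202 = 6;  s_203 = 747;  s_204 = 217;  s_205 = 907;  s_206 = 391
  s_207 = 472;  s_208 = 495;  s_209 = 528;  s_210 = 696;  s_211 = 819;  s_212 = 773
  s_213 = 668;  s_214 = 459;  s_215 = 812;  s_216 = 863;  s_217 = 974;  s_218 = 373
  s_219 = 737;  s_220 = 241;  s_221 = 485;  s_222 = 57;  s_223 = 254;  s_224 = 397
  s_225 = 904;  s_226 = 840;  s_227 = 303;  s_228 = 168;  s_229 = 623;  s_230 = 658
  s_231 = 539;  s_232 = 976;  s_233 = 150;  s_234 = 418;  s_235 = 462;  s_236 = 880
  s_237 = 609;  s_238 = 439;  s_239 = 548;  s_240 = 625;  s_241 = 140;  s_242 = 16
  s_243 = 986;  s_244 = 455;  s_245 = 391;  s_246 = 542;  s_247 = 557;  s_248 = 482
  s_249 = 677;  s_250 = 408;  s_251 = 332;  s_252 = 202;  s_253 = 375;  s_254 = 793
  s_255 = 15;  s_256 = 551;  s_257 = 514;  s_258 = 24;  s_259 = 8;  s_260 = 298
  s_261 = 671;  s_262 = 796;  s_263 = 688
s_264 = 81·688 + 533·796 + 316·671 = 867
s_265 = 81·867 + 533·688 + 316·796 = 329

329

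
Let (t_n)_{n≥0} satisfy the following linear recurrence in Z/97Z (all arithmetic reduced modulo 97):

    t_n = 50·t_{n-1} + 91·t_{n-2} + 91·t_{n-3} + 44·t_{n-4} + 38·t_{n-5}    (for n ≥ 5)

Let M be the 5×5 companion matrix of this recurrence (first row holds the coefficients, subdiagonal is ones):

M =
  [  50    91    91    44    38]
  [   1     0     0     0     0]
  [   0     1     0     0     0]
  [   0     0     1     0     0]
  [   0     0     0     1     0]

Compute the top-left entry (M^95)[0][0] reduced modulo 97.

64

(M^95)[0][0] is the top entry after applying M 95 times to the unit state (1, 0, 0, 0, 0). Equivalently it is h_{99} for the auxiliary sequence (h_n) obeying the same recurrence with h_4 = 1 and h_i = 0 for 0 ≤ i < 4:
h_5 = 50·1 + 91·0 + 91·0 + 44·0 + 38·0 = 50
h_6 = 50·50 + 91·1 + 91·0 + 44·0 + 38·0 = 69
h_7 = 50·69 + 91·50 + 91·1 + 44·0 + 38·0 = 40
h_8 = 50·40 + 91·69 + 91·50 + 44·1 + 38·0 = 69
h_9 = 50·69 + 91·40 + 91·69 + 44·50 + 38·1 = 87
h_10 = 50·87 + 91·69 + 91·40 + 44·69 + 38·50 = 96
Continuing the recurrence:
  h_11 = 1;  h_12 = 16;  h_13 = 72;  h_14 = 67;  h_15 = 15;  h_16 = 76
  h_17 = 3;  h_18 = 50;  h_19 = 91;  h_20 = 95;  h_21 = 37;  h_22 = 41
  h_23 = 81;  h_24 = 65;  h_25 = 93;  h_26 = 0;  h_27 = 3;  h_28 = 1
  h_29 = 95;  h_30 = 15;  h_31 = 15;  h_32 = 54;  h_33 = 45;  h_34 = 92
  h_35 = 95;  h_36 = 84;  h_37 = 29;  h_38 = 23;  h_39 = 0;  h_40 = 10
  h_41 = 77;  h_42 = 84;  h_43 = 90;  h_44 = 94;  h_45 = 52;  h_46 = 67
  h_47 = 23;  h_48 = 38;  h_49 = 42;  h_50 = 62;  h_51 = 67;  h_52 = 34
  h_53 = 47;  h_54 = 54;  h_55 = 49;  h_56 = 66;  h_57 = 28;  h_58 = 22
  h_59 = 88;  h_60 = 39;  h_61 = 83;  h_62 = 85;  h_63 = 78;  h_64 = 95
  h_65 = 79;  h_66 = 9;  h_67 = 54;  h_68 = 4;  h_69 = 21;  h_70 = 26
  h_71 = 85;  h_72 = 85;  h_73 = 4;  h_74 = 55;  h_75 = 57;  h_76 = 57
  h_77 = 55;  h_78 = 79;  h_79 = 19;  h_80 = 67;  h_81 = 73;  h_82 = 67
  h_83 = 43;  h_84 = 33;  h_85 = 55;  h_86 = 62;  h_87 = 26;  h_88 = 95
  h_89 = 39;  h_90 = 28;  h_91 = 22;  h_92 = 46;  h_93 = 51;  h_94 = 6
  h_95 = 4;  h_96 = 2;  h_97 = 55
h_98 = 50·55 + 91·2 + 91·4 + 44·6 + 38·51 = 66
h_99 = 50·66 + 91·55 + 91·2 + 44·4 + 38·6 = 64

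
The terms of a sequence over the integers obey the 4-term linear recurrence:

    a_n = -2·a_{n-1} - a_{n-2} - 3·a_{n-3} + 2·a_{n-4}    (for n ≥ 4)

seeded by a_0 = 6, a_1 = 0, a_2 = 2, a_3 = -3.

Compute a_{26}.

a_4 = -2·-3 + -1·2 + -3·0 + 2·6 = 16
a_5 = -2·16 + -1·-3 + -3·2 + 2·0 = -35
a_6 = -2·-35 + -1·16 + -3·-3 + 2·2 = 67
a_7 = -2·67 + -1·-35 + -3·16 + 2·-3 = -153
a_8 = -2·-153 + -1·67 + -3·-35 + 2·16 = 376
a_9 = -2·376 + -1·-153 + -3·67 + 2·-35 = -870
a_10 = -2·-870 + -1·376 + -3·-153 + 2·67 = 1957
a_11 = -2·1957 + -1·-870 + -3·376 + 2·-153 = -4478
a_12 = -2·-4478 + -1·1957 + -3·-870 + 2·376 = 10361
a_13 = -2·10361 + -1·-4478 + -3·1957 + 2·-870 = -23855
a_14 = -2·-23855 + -1·10361 + -3·-4478 + 2·1957 = 54697
a_15 = -2·54697 + -1·-23855 + -3·10361 + 2·-4478 = -125578
a_16 = -2·-125578 + -1·54697 + -3·-23855 + 2·10361 = 288746
a_17 = -2·288746 + -1·-125578 + -3·54697 + 2·-23855 = -663715
a_18 = -2·-663715 + -1·288746 + -3·-125578 + 2·54697 = 1524812
a_19 = -2·1524812 + -1·-663715 + -3·288746 + 2·-125578 = -3503303
a_20 = -2·-3503303 + -1·1524812 + -3·-663715 + 2·288746 = 8050431
a_21 = -2·8050431 + -1·-3503303 + -3·1524812 + 2·-663715 = -18499425
a_22 = -2·-18499425 + -1·8050431 + -3·-3503303 + 2·1524812 = 42507952
a_23 = -2·42507952 + -1·-18499425 + -3·8050431 + 2·-3503303 = -97674378
a_24 = -2·-97674378 + -1·42507952 + -3·-18499425 + 2·8050431 = 224439941
a_25 = -2·224439941 + -1·-97674378 + -3·42507952 + 2·-18499425 = -515728210
a_26 = -2·-515728210 + -1·224439941 + -3·-97674378 + 2·42507952 = 1185055517

1185055517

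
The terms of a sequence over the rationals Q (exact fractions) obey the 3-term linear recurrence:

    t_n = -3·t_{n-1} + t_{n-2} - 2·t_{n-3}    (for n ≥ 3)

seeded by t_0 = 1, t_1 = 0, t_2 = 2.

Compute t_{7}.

t_3 = -3·2 + 1·0 + -2·1 = -8
t_4 = -3·-8 + 1·2 + -2·0 = 26
t_5 = -3·26 + 1·-8 + -2·2 = -90
t_6 = -3·-90 + 1·26 + -2·-8 = 312
t_7 = -3·312 + 1·-90 + -2·26 = -1078

-1078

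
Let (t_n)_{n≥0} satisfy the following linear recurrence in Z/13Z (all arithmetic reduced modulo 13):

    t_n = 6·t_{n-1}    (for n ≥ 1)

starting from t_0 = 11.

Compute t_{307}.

t_1 = 6·11 = 1
t_2 = 6·1 = 6
t_3 = 6·6 = 10
t_4 = 6·10 = 8
t_5 = 6·8 = 9
t_6 = 6·9 = 2
t_7 = 6·2 = 12
t_8 = 6·12 = 7
t_9 = 6·7 = 3
t_10 = 6·3 = 5
t_11 = 6·5 = 4
t_12 = 6·4 = 11
(t_12) = (11) = (t_0), so the sequence has period 12.
307 ≡ 7 (mod 12), hence t_307 = t_7 = 12.

12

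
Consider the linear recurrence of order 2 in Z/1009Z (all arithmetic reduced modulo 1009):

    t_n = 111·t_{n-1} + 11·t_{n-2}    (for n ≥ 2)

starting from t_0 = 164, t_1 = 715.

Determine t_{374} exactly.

615

t_2 = 111·715 + 11·164 = 449
t_3 = 111·449 + 11·715 = 191
t_4 = 111·191 + 11·449 = 915
t_5 = 111·915 + 11·191 = 748
t_6 = 111·748 + 11·915 = 265
t_7 = 111·265 + 11·748 = 310
Continuing the recurrence:
  t_8 = 1001;  t_9 = 504;  t_10 = 361;  t_11 = 210;  t_12 = 38;  t_13 = 474
  t_14 = 564;  t_15 = 215;  t_16 = 808;  t_17 = 234;  t_18 = 556;  t_19 = 723
  t_20 = 604;  t_21 = 331;  t_22 = 1007;  t_23 = 392;  t_24 = 103;  t_25 = 610
  t_26 = 231;  t_27 = 63;  t_28 = 453;  t_29 = 526;  t_30 = 811;  t_31 = 961
  t_32 = 566;  t_33 = 749;  t_34 = 573;  t_35 = 203;  t_36 = 584;  t_37 = 463
  t_38 = 304;  t_39 = 495;  t_40 = 776;  t_41 = 771;  t_42 = 280;  t_43 = 210
  t_44 = 156;  t_45 = 455;  t_46 = 762;  t_47 = 795;  t_48 = 772;  t_49 = 600
  t_50 = 426;  t_51 = 409;  t_52 = 644;  t_53 = 308;  t_54 = 912;  t_55 = 693
  t_56 = 181;  t_57 = 471;  t_58 = 795;  t_59 = 598;  t_60 = 457;  t_61 = 801
  t_62 = 101;  t_63 = 851;  t_64 = 726;  t_65 = 146;  t_66 = 985;  t_67 = 960
  t_68 = 351;  t_69 = 80;  t_70 = 633;  t_71 = 513;  t_72 = 339;  t_73 = 894
  t_74 = 45;  t_75 = 703;  t_76 = 835;  t_77 = 527;  t_78 = 79;  t_79 = 440
  t_80 = 268;  t_81 = 282;  t_82 = 953;  t_83 = 922;  t_84 = 826;  t_85 = 928
  t_86 = 95;  t_87 = 573;  t_88 = 72;  t_89 = 169;  t_90 = 380;  t_91 = 652
  t_92 = 877;  t_93 = 592;  t_94 = 693;  t_95 = 697;  t_96 = 234;  t_97 = 344
  t_98 = 398;  t_99 = 539;  t_100 = 640;  t_101 = 285;  t_102 = 333;  t_103 = 747
  t_104 = 815;  t_105 = 809;  t_106 = 891;  t_107 = 846;  t_108 = 789;  t_109 = 21
  t_110 = 920;  t_111 = 442;  t_112 = 660;  t_113 = 429;  t_114 = 393;  t_115 = 919
  t_116 = 387;  t_117 = 598;  t_118 = 5;  t_119 = 70;  t_120 = 762;  t_121 = 596
  t_122 = 881;  t_123 = 420;  t_124 = 816;  t_125 = 350;  t_126 = 403;  t_127 = 151
  t_128 = 5;  t_129 = 198;  t_130 = 844;  t_131 = 7;  t_132 = 980;  t_133 = 894
  t_134 = 33;  t_135 = 380;  t_136 = 165;  t_137 = 297;  t_138 = 476;  t_139 = 608
  t_140 = 76;  t_141 = 998;  t_142 = 624;  t_143 = 531;  t_144 = 220;  t_145 = 1000
  t_146 = 412;  t_147 = 228;  t_148 = 579;  t_149 = 183;  t_150 = 448;  t_151 = 282
  t_152 = 915;  t_153 = 740;  t_154 = 386;  t_155 = 536;  t_156 = 175;  t_157 = 96
  t_158 = 473;  t_159 = 82;  t_160 = 179;  t_161 = 591;  t_162 = 976;  t_163 = 820
  t_164 = 856;  t_165 = 109;  t_166 = 326;  t_167 = 52;  t_168 = 277;  t_169 = 40
  t_170 = 424;  t_171 = 81;  t_172 = 538;  t_173 = 69;  t_174 = 460;  t_175 = 360
  t_176 = 624;  t_177 = 576;  t_178 = 170;  t_179 = 990;  t_180 = 770;  t_181 = 505
  t_182 = 958;  t_183 = 903;  t_184 = 790;  t_185 = 759;  t_186 = 111;  t_187 = 490
  t_188 = 116;  t_189 = 104;  t_190 = 712;  t_191 = 465;  t_192 = 925;  t_193 = 836
  t_194 = 53;  t_195 = 953;  t_196 = 421;  t_197 = 710;  t_198 = 703;  t_199 = 78
  t_200 = 247;  t_201 = 23;  t_202 = 225;  t_203 = 3;  t_204 = 790;  t_205 = 949
  t_206 = 12;  t_207 = 672;  t_208 = 58;  t_209 = 713;  t_210 = 70;  t_211 = 478
  t_212 = 351;  t_213 = 832;  t_214 = 358;  t_215 = 458;  t_216 = 290;  t_217 = 904
  t_218 = 616;  t_219 = 627;  t_220 = 698;  t_221 = 628;  t_222 = 702;  t_223 = 74
  t_224 = 801;  t_225 = 933;  t_226 = 375;  t_227 = 429;  t_228 = 285;  t_229 = 30
  t_230 = 411;  t_231 = 546;  t_232 = 551;  t_233 = 573;  t_234 = 43;  t_235 = 986
  t_236 = 947;  t_237 = 937;  t_238 = 407;  t_239 = 998;  t_240 = 229;  t_241 = 73
  t_242 = 532;  t_243 = 324;  t_244 = 447;  t_245 = 713;  t_246 = 313;  t_247 = 208
  t_248 = 297;  t_249 = 949;  t_250 = 643;  t_251 = 83;  t_252 = 142;  t_253 = 531
  t_254 = 972;  t_255 = 725;  t_256 = 357;  t_257 = 179;  t_258 = 589;  t_259 = 754
  t_260 = 372;  t_261 = 145;  t_262 = 7;  t_263 = 354;  t_264 = 20;  t_265 = 60
  t_266 = 826;  t_267 = 527;  t_268 = 989;  t_269 = 550;  t_270 = 290;  t_271 = 907
  t_272 = 949;  t_273 = 290;  t_274 = 251;  t_275 = 781;  t_276 = 660;  t_277 = 122
  t_278 = 622;  t_279 = 763;  t_280 = 725;  t_281 = 76;  t_282 = 267;  t_283 = 203
  t_284 = 245;  t_285 = 167;  t_286 = 43;  t_287 = 556;  t_288 = 640;  t_289 = 472
  t_290 = 910;  t_291 = 257;  t_292 = 195;  t_293 = 256;  t_294 = 291;  t_295 = 811
  t_296 = 394;  t_297 = 187;  t_298 = 875;  t_299 = 300;  t_300 = 547;  t_301 = 450
  t_302 = 472;  t_303 = 838;  t_304 = 337;  t_305 = 211;  t_306 = 894;  t_307 = 655
  t_308 = 810;  t_309 = 251;  t_310 = 447;  t_311 = 919;  t_312 = 981;  t_313 = 947
  t_314 = 882;  t_315 = 356;  t_316 = 786;  t_317 = 352;  t_318 = 295;  t_319 = 293
  t_320 = 453;  t_321 = 29;  t_322 = 130;  t_323 = 623;  t_324 = 962;  t_325 = 627
  t_326 = 468;  t_327 = 323;  t_328 = 641;  t_329 = 38;  t_330 = 170;  t_331 = 117
  t_332 = 731;  t_333 = 699;  t_334 = 874;  t_335 = 776;  t_336 = 904;  t_337 = 917
  t_338 = 741;  t_339 = 519;  t_340 = 175;  t_341 = 918;  t_342 = 905;  t_343 = 572
  t_344 = 799;  t_345 = 135;  t_346 = 567;  t_347 = 855;  t_348 = 242;  t_349 = 952
  t_350 = 371;  t_351 = 194;  t_352 = 390;  t_353 = 19;  t_354 = 345;  t_355 = 162
  t_356 = 588;  t_357 = 456;  t_358 = 580;  t_359 = 784;  t_360 = 576;  t_361 = 921
  t_362 = 604;  t_363 = 491;  t_364 = 605;  t_365 = 917;  t_366 = 479;  t_367 = 698
  t_368 = 9;  t_369 = 605;  t_370 = 660;  t_371 = 204;  t_372 = 643
t_373 = 111·643 + 11·204 = 969
t_374 = 111·969 + 11·643 = 615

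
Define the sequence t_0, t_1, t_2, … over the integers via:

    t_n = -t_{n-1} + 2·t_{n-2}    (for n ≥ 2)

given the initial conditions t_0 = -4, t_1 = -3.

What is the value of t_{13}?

2727

t_2 = -1·-3 + 2·-4 = -5
t_3 = -1·-5 + 2·-3 = -1
t_4 = -1·-1 + 2·-5 = -9
t_5 = -1·-9 + 2·-1 = 7
t_6 = -1·7 + 2·-9 = -25
t_7 = -1·-25 + 2·7 = 39
t_8 = -1·39 + 2·-25 = -89
t_9 = -1·-89 + 2·39 = 167
t_10 = -1·167 + 2·-89 = -345
t_11 = -1·-345 + 2·167 = 679
t_12 = -1·679 + 2·-345 = -1369
t_13 = -1·-1369 + 2·679 = 2727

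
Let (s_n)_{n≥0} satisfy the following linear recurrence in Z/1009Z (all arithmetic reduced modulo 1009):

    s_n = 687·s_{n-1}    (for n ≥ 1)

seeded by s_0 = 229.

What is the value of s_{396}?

457

s_1 = 687·229 = 928
s_2 = 687·928 = 857
s_3 = 687·857 = 512
s_4 = 687·512 = 612
s_5 = 687·612 = 700
s_6 = 687·700 = 616
Continuing the recurrence:
  s_7 = 421;  s_8 = 653;  s_9 = 615;  s_10 = 743;  s_11 = 896;  s_12 = 62
  s_13 = 216;  s_14 = 69;  s_15 = 989;  s_16 = 386;  s_17 = 824;  s_18 = 39
  s_19 = 559;  s_20 = 613;  s_21 = 378;  s_22 = 373;  s_23 = 974;  s_24 = 171
  s_25 = 433;  s_26 = 825;  s_27 = 726;  s_28 = 316;  s_29 = 157;  s_30 = 905
  s_31 = 191;  s_32 = 47;  s_33 = 1;  s_34 = 687;  s_35 = 766;  s_36 = 553
  s_37 = 527;  s_38 = 827;  s_39 = 82;  s_40 = 839;  s_41 = 254;  s_42 = 950
  s_43 = 836;  s_44 = 211;  s_45 = 670;  s_46 = 186;  s_47 = 648;  s_48 = 207
  s_49 = 949;  s_50 = 149;  s_51 = 454;  s_52 = 117;  s_53 = 668;  s_54 = 830
  s_55 = 125;  s_56 = 110;  s_57 = 904;  s_58 = 513;  s_59 = 290;  s_60 = 457
  s_61 = 160;  s_62 = 948;  s_63 = 471;  s_64 = 697;  s_65 = 573;  s_66 = 141
  s_67 = 3;  s_68 = 43;  s_69 = 280;  s_70 = 650;  s_71 = 572;  s_72 = 463
  s_73 = 246;  s_74 = 499;  s_75 = 762;  s_76 = 832;  s_77 = 490;  s_78 = 633
  s_79 = 1001;  s_80 = 558;  s_81 = 935;  s_82 = 621;  s_83 = 829;  s_84 = 447
  s_85 = 353;  s_86 = 351;  s_87 = 995;  s_88 = 472;  s_89 = 375;  s_90 = 330
  s_91 = 694;  s_92 = 530;  s_93 = 870;  s_94 = 362;  s_95 = 480;  s_96 = 826
  s_97 = 404;  s_98 = 73;  s_99 = 710;  s_100 = 423;  s_101 = 9;  s_102 = 129
  s_103 = 840;  s_104 = 941;  s_105 = 707;  s_106 = 380;  s_107 = 738;  s_108 = 488
  s_109 = 268;  s_110 = 478;  s_111 = 461;  s_112 = 890;  s_113 = 985;  s_114 = 665
  s_115 = 787;  s_116 = 854;  s_117 = 469;  s_118 = 332;  s_119 = 50;  s_120 = 44
  s_121 = 967;  s_122 = 407;  s_123 = 116;  s_124 = 990;  s_125 = 64;  s_126 = 581
  s_127 = 592;  s_128 = 77;  s_129 = 431;  s_130 = 460;  s_131 = 203;  s_132 = 219
  s_133 = 112;  s_134 = 260;  s_135 = 27;  s_136 = 387;  s_137 = 502;  s_138 = 805
  s_139 = 103;  s_140 = 131;  s_141 = 196;  s_142 = 455;  s_143 = 804;  s_144 = 425
  s_145 = 374;  s_146 = 652;  s_147 = 937;  s_148 = 986;  s_149 = 343;  s_150 = 544
  s_151 = 398;  s_152 = 996;  s_153 = 150;  s_154 = 132;  s_155 = 883;  s_156 = 212
  s_157 = 348;  s_158 = 952;  s_159 = 192;  s_160 = 734;  s_161 = 767;  s_162 = 231
  s_163 = 284;  s_164 = 371;  s_165 = 609;  s_166 = 657;  s_167 = 336;  s_168 = 780
  s_169 = 81;  s_170 = 152;  s_171 = 497;  s_172 = 397;  s_173 = 309;  s_174 = 393
  s_175 = 588;  s_176 = 356;  s_177 = 394;  s_178 = 266;  s_179 = 113;  s_180 = 947
  s_181 = 793;  s_182 = 940;  s_183 = 20;  s_184 = 623;  s_185 = 185;  s_186 = 970
  s_187 = 450;  s_188 = 396;  s_189 = 631;  s_190 = 636;  s_191 = 35;  s_192 = 838
  s_193 = 576;  s_194 = 184;  s_195 = 283;  s_196 = 693;  s_197 = 852;  s_198 = 104
  s_199 = 818;  s_200 = 962;  s_201 = 1008;  s_202 = 322;  s_203 = 243;  s_204 = 456
  s_205 = 482;  s_206 = 182;  s_207 = 927;  s_208 = 170;  s_209 = 755;  s_210 = 59
  s_211 = 173;  s_212 = 798;  s_213 = 339;  s_214 = 823;  s_215 = 361;  s_216 = 802
  s_217 = 60;  s_218 = 860;  s_219 = 555;  s_220 = 892;  s_221 = 341;  s_222 = 179
  s_223 = 884;  s_224 = 899;  s_225 = 105;  s_226 = 496;  s_227 = 719;  s_228 = 552
  s_229 = 849;  s_230 = 61;  s_231 = 538;  s_232 = 312;  s_233 = 436;  s_234 = 868
  s_235 = 1006;  s_236 = 966;  s_237 = 729;  s_238 = 359;  s_239 = 437;  s_240 = 546
  s_241 = 763;  s_242 = 510;  s_243 = 247;  s_244 = 177;  s_245 = 519;  s_246 = 376
  s_247 = 8;  s_248 = 451;  s_249 = 74;  s_250 = 388;  s_251 = 180;  s_252 = 562
  s_253 = 656;  s_254 = 658;  s_255 = 14;  s_256 = 537;  s_257 = 634;  s_258 = 679
  s_259 = 315;  s_260 = 479;  s_261 = 139;  s_262 = 647;  s_263 = 529;  s_264 = 183
  s_265 = 605;  s_266 = 936;  s_267 = 299;  s_268 = 586;  s_269 = 1000;  s_270 = 880
  s_271 = 169;  s_272 = 68;  s_273 = 302;  s_274 = 629;  s_275 = 271;  s_276 = 521
  s_277 = 741;  s_278 = 531;  s_279 = 548;  s_280 = 119;  s_281 = 24;  s_282 = 344
  s_283 = 222;  s_284 = 155;  s_285 = 540;  s_286 = 677;  s_287 = 959;  s_288 = 965
  s_289 = 42;  s_290 = 602;  s_291 = 893;  s_292 = 19;  s_293 = 945;  s_294 = 428
  s_295 = 417;  s_296 = 932;  s_297 = 578;  s_298 = 549;  s_299 = 806;  s_300 = 790
  s_301 = 897;  s_302 = 749;  s_303 = 982;  s_304 = 622;  s_305 = 507;  s_306 = 204
  s_307 = 906;  s_308 = 878;  s_309 = 813;  s_310 = 554;  s_311 = 205;  s_312 = 584
  s_313 = 635;  s_314 = 357;  s_315 = 72;  s_316 = 23;  s_317 = 666;  s_318 = 465
  s_319 = 611;  s_320 = 13;  s_321 = 859;  s_322 = 877;  s_323 = 126;  s_324 = 797
  s_325 = 661;  s_326 = 57;  s_327 = 817;  s_328 = 275;  s_329 = 242;  s_330 = 778
  s_331 = 725;  s_332 = 638;  s_333 = 400;  s_334 = 352;  s_335 = 673;  s_336 = 229
  s_337 = 928;  s_338 = 857;  s_339 = 512;  s_340 = 612;  s_341 = 700;  s_342 = 616
  s_343 = 421;  s_344 = 653;  s_345 = 615;  s_346 = 743;  s_347 = 896;  s_348 = 62
  s_349 = 216;  s_350 = 69;  s_351 = 989;  s_352 = 386;  s_353 = 824;  s_354 = 39
  s_355 = 559;  s_356 = 613;  s_357 = 378;  s_358 = 373;  s_359 = 974;  s_360 = 171
  s_361 = 433;  s_362 = 825;  s_363 = 726;  s_364 = 316;  s_365 = 157;  s_366 = 905
  s_367 = 191;  s_368 = 47;  s_369 = 1;  s_370 = 687;  s_371 = 766;  s_372 = 553
  s_373 = 527;  s_374 = 827;  s_375 = 82;  s_376 = 839;  s_377 = 254;  s_378 = 950
  s_379 = 836;  s_380 = 211;  s_381 = 670;  s_382 = 186;  s_383 = 648;  s_384 = 207
  s_385 = 949;  s_386 = 149;  s_387 = 454;  s_388 = 117;  s_389 = 668;  s_390 = 830
  s_391 = 125;  s_392 = 110;  s_393 = 904;  s_394 = 513
s_395 = 687·513 = 290
s_396 = 687·290 = 457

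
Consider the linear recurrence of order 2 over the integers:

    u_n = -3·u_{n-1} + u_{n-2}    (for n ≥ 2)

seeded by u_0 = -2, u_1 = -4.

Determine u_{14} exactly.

u_2 = -3·-4 + 1·-2 = 10
u_3 = -3·10 + 1·-4 = -34
u_4 = -3·-34 + 1·10 = 112
u_5 = -3·112 + 1·-34 = -370
u_6 = -3·-370 + 1·112 = 1222
u_7 = -3·1222 + 1·-370 = -4036
u_8 = -3·-4036 + 1·1222 = 13330
u_9 = -3·13330 + 1·-4036 = -44026
u_10 = -3·-44026 + 1·13330 = 145408
u_11 = -3·145408 + 1·-44026 = -480250
u_12 = -3·-480250 + 1·145408 = 1586158
u_13 = -3·1586158 + 1·-480250 = -5238724
u_14 = -3·-5238724 + 1·1586158 = 17302330

17302330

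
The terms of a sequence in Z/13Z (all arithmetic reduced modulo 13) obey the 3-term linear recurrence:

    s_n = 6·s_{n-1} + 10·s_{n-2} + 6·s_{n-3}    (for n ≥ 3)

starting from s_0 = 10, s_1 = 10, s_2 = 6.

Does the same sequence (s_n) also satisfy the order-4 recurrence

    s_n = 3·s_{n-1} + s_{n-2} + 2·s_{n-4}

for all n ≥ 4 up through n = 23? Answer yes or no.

no

Terms s_0..s_23: 10, 10, 6, 1, 9, 9, 7, 4, 5, 8, 5, 10, 2, 12, 9, 4, 4, 1, 5, 12, 11, 8, 9, 5
n=4: candidate gives 3, actual s_4 = 9 ✗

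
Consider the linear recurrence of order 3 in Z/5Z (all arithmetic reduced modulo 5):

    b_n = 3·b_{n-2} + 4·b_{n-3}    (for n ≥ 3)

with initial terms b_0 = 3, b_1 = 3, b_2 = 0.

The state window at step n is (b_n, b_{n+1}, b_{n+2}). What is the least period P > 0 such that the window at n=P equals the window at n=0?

62

n=0: window = (3, 3, 0)
n=1: window = (3, 0, 1)
n=2: window = (0, 1, 2)
n=3: window = (1, 2, 3)
n=4: window = (2, 3, 0)
n=5: window = (3, 0, 2)
n=6: window = (0, 2, 2)
n=7: window = (2, 2, 1)
n=8: window = (2, 1, 4)
n=9: window = (1, 4, 1)
n=10: window = (4, 1, 1)
n=11: window = (1, 1, 4)
n=12: window = (1, 4, 2)
n=13: window = (4, 2, 1)
n=14: window = (2, 1, 2)
n=15: window = (1, 2, 1)
n=16: window = (2, 1, 0)
n=17: window = (1, 0, 1)
n=18: window = (0, 1, 4)
n=19: window = (1, 4, 3)
n=20: window = (4, 3, 1)
n=21: window = (3, 1, 0)
n=22: window = (1, 0, 0)
n=23: window = (0, 0, 4)
n=24: window = (0, 4, 0)
n=25: window = (4, 0, 2)
n=26: window = (0, 2, 1)
n=27: window = (2, 1, 1)
n=28: window = (1, 1, 1)
n=29: window = (1, 1, 2)
n=30: window = (1, 2, 2)
n=31: window = (2, 2, 0)
n=32: window = (2, 0, 4)
n=33: window = (0, 4, 3)
n=34: window = (4, 3, 2)
n=35: window = (3, 2, 0)
n=36: window = (2, 0, 3)
n=37: window = (0, 3, 3)
n=38: window = (3, 3, 4)
n=39: window = (3, 4, 1)
n=40: window = (4, 1, 4)
…
n=60: window = (4, 4, 3)
n=61: window = (4, 3, 3)
n=62: window = (3, 3, 0)
window at n=62 equals window at n=0 → period = 62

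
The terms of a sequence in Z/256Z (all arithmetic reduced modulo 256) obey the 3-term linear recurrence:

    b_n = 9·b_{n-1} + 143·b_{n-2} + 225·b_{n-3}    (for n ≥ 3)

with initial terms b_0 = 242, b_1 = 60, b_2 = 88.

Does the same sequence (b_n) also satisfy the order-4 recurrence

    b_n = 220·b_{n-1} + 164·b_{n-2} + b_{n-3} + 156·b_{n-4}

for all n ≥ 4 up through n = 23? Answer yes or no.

no

Terms b_0..b_23: 242, 60, 88, 78, 162, 156, 136, 78, 210, 124, 56, 206, 130, 220, 104, 206, 178, 188, 24, 78, 98, 28, 72, 78
n=4: candidate gives 28, actual b_4 = 162 ✗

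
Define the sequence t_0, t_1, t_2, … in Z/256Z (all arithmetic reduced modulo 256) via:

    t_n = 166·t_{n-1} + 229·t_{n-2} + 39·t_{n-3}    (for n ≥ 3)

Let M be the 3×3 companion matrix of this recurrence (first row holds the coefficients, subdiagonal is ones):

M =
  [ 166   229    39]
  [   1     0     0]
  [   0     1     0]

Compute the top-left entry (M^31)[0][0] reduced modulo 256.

67

(M^31)[0][0] is the top entry after applying M 31 times to the unit state (1, 0, 0). Equivalently it is h_{33} for the auxiliary sequence (h_n) obeying the same recurrence with h_2 = 1 and h_i = 0 for 0 ≤ i < 2:
h_3 = 166·1 + 229·0 + 39·0 = 166
h_4 = 166·166 + 229·1 + 39·0 = 137
h_5 = 166·137 + 229·166 + 39·1 = 123
h_6 = 166·123 + 229·137 + 39·166 = 153
h_7 = 166·153 + 229·123 + 39·137 = 28
h_8 = 166·28 + 229·153 + 39·123 = 194
h_9 = 166·194 + 229·28 + 39·153 = 39
h_10 = 166·39 + 229·194 + 39·28 = 24
h_11 = 166·24 + 229·39 + 39·194 = 1
h_12 = 166·1 + 229·24 + 39·39 = 15
h_13 = 166·15 + 229·1 + 39·24 = 71
h_14 = 166·71 + 229·15 + 39·1 = 156
h_15 = 166·156 + 229·71 + 39·15 = 244
h_16 = 166·244 + 229·156 + 39·71 = 149
h_17 = 166·149 + 229·244 + 39·156 = 166
h_18 = 166·166 + 229·149 + 39·244 = 25
h_19 = 166·25 + 229·166 + 39·149 = 103
h_20 = 166·103 + 229·25 + 39·166 = 113
h_21 = 166·113 + 229·103 + 39·25 = 56
h_22 = 166·56 + 229·113 + 39·103 = 22
h_23 = 166·22 + 229·56 + 39·113 = 147
h_24 = 166·147 + 229·22 + 39·56 = 136
h_25 = 166·136 + 229·147 + 39·22 = 9
h_26 = 166·9 + 229·136 + 39·147 = 227
h_27 = 166·227 + 229·9 + 39·136 = 247
h_28 = 166·247 + 229·227 + 39·9 = 152
h_29 = 166·152 + 229·247 + 39·227 = 24
h_30 = 166·24 + 229·152 + 39·247 = 41
h_31 = 166·41 + 229·24 + 39·152 = 54
h_32 = 166·54 + 229·41 + 39·24 = 89
h_33 = 166·89 + 229·54 + 39·41 = 67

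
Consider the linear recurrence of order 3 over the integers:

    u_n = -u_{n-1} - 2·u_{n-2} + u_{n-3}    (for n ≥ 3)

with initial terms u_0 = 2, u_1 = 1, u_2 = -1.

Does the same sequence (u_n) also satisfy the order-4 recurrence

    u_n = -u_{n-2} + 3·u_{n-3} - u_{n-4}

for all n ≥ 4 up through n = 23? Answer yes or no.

Terms u_0..u_23: 2, 1, -1, 1, 2, -5, 2, 10, -19, 1, 47, -68, -25, 208, -226, -215, 875, -671, -1294, 3511, -1594, -6722, 13421, -1571
n=4: candidate gives 2, actual u_4 = 2 ✓
n=5: candidate gives -5, actual u_5 = -5 ✓
n=6: candidate gives 2, actual u_6 = 2 ✓
n=7: candidate gives 10, actual u_7 = 10 ✓
n=8: candidate gives -19, actual u_8 = -19 ✓
n=9: candidate gives 1, actual u_9 = 1 ✓
n=10: candidate gives 47, actual u_10 = 47 ✓
n=11: candidate gives -68, actual u_11 = -68 ✓
n=12: candidate gives -25, actual u_12 = -25 ✓
n=13: candidate gives 208, actual u_13 = 208 ✓
n=14: candidate gives -226, actual u_14 = -226 ✓
n=15: candidate gives -215, actual u_15 = -215 ✓
n=16: candidate gives 875, actual u_16 = 875 ✓
n=17: candidate gives -671, actual u_17 = -671 ✓
n=18: candidate gives -1294, actual u_18 = -1294 ✓
n=19: candidate gives 3511, actual u_19 = 3511 ✓
n=20: candidate gives -1594, actual u_20 = -1594 ✓
n=21: candidate gives -6722, actual u_21 = -6722 ✓
n=22: candidate gives 13421, actual u_22 = 13421 ✓
n=23: candidate gives -1571, actual u_23 = -1571 ✓

yes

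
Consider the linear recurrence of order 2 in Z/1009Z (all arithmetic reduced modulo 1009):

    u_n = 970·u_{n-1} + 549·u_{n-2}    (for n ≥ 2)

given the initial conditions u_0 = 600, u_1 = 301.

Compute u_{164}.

u_2 = 970·301 + 549·600 = 835
u_3 = 970·835 + 549·301 = 505
u_4 = 970·505 + 549·835 = 814
u_5 = 970·814 + 549·505 = 312
u_6 = 970·312 + 549·814 = 848
u_7 = 970·848 + 549·312 = 992
Continuing the recurrence:
  u_8 = 57;  u_9 = 552;  u_10 = 684;  u_11 = 915;  u_12 = 807;  u_13 = 668
  u_14 = 274;  u_15 = 878;  u_16 = 149;  u_17 = 972;  u_18 = 506;  u_19 = 313
  u_20 = 220;  u_21 = 808;  u_22 = 476;  u_23 = 239;  u_24 = 762;  u_25 = 593
  u_26 = 692;  u_27 = 914;  u_28 = 193;  u_29 = 858;  u_30 = 856;  u_31 = 761
  u_32 = 341;  u_33 = 890;  u_34 = 140;  u_35 = 848;  u_36 = 401;  u_37 = 908
  u_38 = 90;  u_39 = 572;  u_40 = 868;  u_41 = 683;  u_42 = 890;  u_43 = 224
  u_44 = 599;  u_45 = 733;  u_46 = 591;  u_47 = 993;  u_48 = 185;  u_49 = 145
  u_50 = 55;  u_51 = 776;  u_52 = 940;  u_53 = 899;  u_54 = 715;  u_55 = 517
  u_56 = 51;  u_57 = 333;  u_58 = 886;  u_59 = 949;  u_60 = 398;  u_61 = 979
  u_62 = 719;  u_63 = 894;  u_64 = 661;  u_65 = 887;  u_66 = 371;  u_67 = 282
  u_68 = 971;  u_69 = 914;  u_70 = 1005;  u_71 = 469;  u_72 = 702;  u_73 = 51
  u_74 = 998;  u_75 = 176;  u_76 = 214;  u_77 = 495;  u_78 = 308;  u_79 = 430
  u_80 = 972;  u_81 = 398;  u_82 = 489;  u_83 = 658;  u_84 = 639;  u_85 = 324
  u_86 = 160;  u_87 = 106;  u_88 = 968;  u_89 = 262;  u_90 = 570;  u_91 = 528
  u_92 = 737;  u_93 = 807;  u_94 = 819;  u_95 = 439;  u_96 = 658;  u_97 = 432
  u_98 = 325;  u_99 = 495;  u_100 = 707;  u_101 = 4;  u_102 = 531;  u_103 = 658
  u_104 = 490;  u_105 = 81;  u_106 = 484;  u_107 = 368;  u_108 = 123;  u_109 = 480
  u_110 = 375;  u_111 = 681;  u_112 = 723;  u_113 = 594;  u_114 = 431;  u_115 = 543
  u_116 = 525;  u_117 = 157;  u_118 = 591;  u_119 = 586;  u_120 = 923;  u_121 = 170
  u_122 = 642;  u_123 = 689;  u_124 = 689;  u_125 = 258;  u_126 = 923;  u_127 = 709
  u_128 = 810;  u_129 = 465;  u_130 = 757;  u_131 = 755;  u_132 = 710;  u_133 = 358
  u_134 = 480;  u_135 = 238;  u_136 = 979;  u_137 = 662;  u_138 = 90;  u_139 = 724
  u_140 = 994;  u_141 = 515;  u_142 = 941;  u_143 = 849;  u_144 = 187;  u_145 = 722
  u_146 = 848;  u_147 = 66;  u_148 = 856;  u_149 = 832;  u_150 = 599;  u_151 = 546
  u_152 = 821;  u_153 = 350;  u_154 = 182;  u_155 = 405;  u_156 = 376;  u_157 = 836
  u_158 = 272;  u_159 = 360;  u_160 = 82;  u_161 = 714;  u_162 = 19
u_163 = 970·19 + 549·714 = 762
u_164 = 970·762 + 549·19 = 893

893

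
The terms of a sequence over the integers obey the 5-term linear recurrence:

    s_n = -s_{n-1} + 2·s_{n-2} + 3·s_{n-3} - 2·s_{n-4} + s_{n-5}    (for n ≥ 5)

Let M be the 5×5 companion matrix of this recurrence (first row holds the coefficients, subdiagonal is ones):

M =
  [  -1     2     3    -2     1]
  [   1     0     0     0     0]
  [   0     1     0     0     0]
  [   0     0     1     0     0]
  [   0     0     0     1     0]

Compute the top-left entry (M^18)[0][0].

(M^18)[0][0] is the top entry after applying M 18 times to the unit state (1, 0, 0, 0, 0). Equivalently it is h_{22} for the auxiliary sequence (h_n) obeying the same recurrence with h_4 = 1 and h_i = 0 for 0 ≤ i < 4:
h_5 = -1·1 + 2·0 + 3·0 + -2·0 + 1·0 = -1
h_6 = -1·-1 + 2·1 + 3·0 + -2·0 + 1·0 = 3
h_7 = -1·3 + 2·-1 + 3·1 + -2·0 + 1·0 = -2
h_8 = -1·-2 + 2·3 + 3·-1 + -2·1 + 1·0 = 3
h_9 = -1·3 + 2·-2 + 3·3 + -2·-1 + 1·1 = 5
h_10 = -1·5 + 2·3 + 3·-2 + -2·3 + 1·-1 = -12
h_11 = -1·-12 + 2·5 + 3·3 + -2·-2 + 1·3 = 38
h_12 = -1·38 + 2·-12 + 3·5 + -2·3 + 1·-2 = -55
h_13 = -1·-55 + 2·38 + 3·-12 + -2·5 + 1·3 = 88
h_14 = -1·88 + 2·-55 + 3·38 + -2·-12 + 1·5 = -55
h_15 = -1·-55 + 2·88 + 3·-55 + -2·38 + 1·-12 = -22
h_16 = -1·-22 + 2·-55 + 3·88 + -2·-55 + 1·38 = 324
h_17 = -1·324 + 2·-22 + 3·-55 + -2·88 + 1·-55 = -764
h_18 = -1·-764 + 2·324 + 3·-22 + -2·-55 + 1·88 = 1544
h_19 = -1·1544 + 2·-764 + 3·324 + -2·-22 + 1·-55 = -2111
h_20 = -1·-2111 + 2·1544 + 3·-764 + -2·324 + 1·-22 = 2237
h_21 = -1·2237 + 2·-2111 + 3·1544 + -2·-764 + 1·324 = 25
h_22 = -1·25 + 2·2237 + 3·-2111 + -2·1544 + 1·-764 = -5736

-5736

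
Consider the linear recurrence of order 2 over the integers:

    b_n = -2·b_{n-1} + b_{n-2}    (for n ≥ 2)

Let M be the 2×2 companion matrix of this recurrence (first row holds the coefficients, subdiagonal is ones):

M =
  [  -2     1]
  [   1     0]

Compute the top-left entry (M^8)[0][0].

(M^8)[0][0] is the top entry after applying M 8 times to the unit state (1, 0). Equivalently it is h_{9} for the auxiliary sequence (h_n) obeying the same recurrence with h_1 = 1 and h_i = 0 for 0 ≤ i < 1:
h_2 = -2·1 + 1·0 = -2
h_3 = -2·-2 + 1·1 = 5
h_4 = -2·5 + 1·-2 = -12
h_5 = -2·-12 + 1·5 = 29
h_6 = -2·29 + 1·-12 = -70
h_7 = -2·-70 + 1·29 = 169
h_8 = -2·169 + 1·-70 = -408
h_9 = -2·-408 + 1·169 = 985

985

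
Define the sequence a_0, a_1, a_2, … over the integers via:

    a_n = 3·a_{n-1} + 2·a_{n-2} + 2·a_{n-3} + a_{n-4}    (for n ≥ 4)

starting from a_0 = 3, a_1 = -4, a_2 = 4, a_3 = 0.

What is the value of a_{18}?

323839846

a_4 = 3·0 + 2·4 + 2·-4 + 1·3 = 3
a_5 = 3·3 + 2·0 + 2·4 + 1·-4 = 13
a_6 = 3·13 + 2·3 + 2·0 + 1·4 = 49
a_7 = 3·49 + 2·13 + 2·3 + 1·0 = 179
a_8 = 3·179 + 2·49 + 2·13 + 1·3 = 664
a_9 = 3·664 + 2·179 + 2·49 + 1·13 = 2461
a_10 = 3·2461 + 2·664 + 2·179 + 1·49 = 9118
a_11 = 3·9118 + 2·2461 + 2·664 + 1·179 = 33783
a_12 = 3·33783 + 2·9118 + 2·2461 + 1·664 = 125171
a_13 = 3·125171 + 2·33783 + 2·9118 + 1·2461 = 463776
a_14 = 3·463776 + 2·125171 + 2·33783 + 1·9118 = 1718354
a_15 = 3·1718354 + 2·463776 + 2·125171 + 1·33783 = 6366739
a_16 = 3·6366739 + 2·1718354 + 2·463776 + 1·125171 = 23589648
a_17 = 3·23589648 + 2·6366739 + 2·1718354 + 1·463776 = 87402906
a_18 = 3·87402906 + 2·23589648 + 2·6366739 + 1·1718354 = 323839846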